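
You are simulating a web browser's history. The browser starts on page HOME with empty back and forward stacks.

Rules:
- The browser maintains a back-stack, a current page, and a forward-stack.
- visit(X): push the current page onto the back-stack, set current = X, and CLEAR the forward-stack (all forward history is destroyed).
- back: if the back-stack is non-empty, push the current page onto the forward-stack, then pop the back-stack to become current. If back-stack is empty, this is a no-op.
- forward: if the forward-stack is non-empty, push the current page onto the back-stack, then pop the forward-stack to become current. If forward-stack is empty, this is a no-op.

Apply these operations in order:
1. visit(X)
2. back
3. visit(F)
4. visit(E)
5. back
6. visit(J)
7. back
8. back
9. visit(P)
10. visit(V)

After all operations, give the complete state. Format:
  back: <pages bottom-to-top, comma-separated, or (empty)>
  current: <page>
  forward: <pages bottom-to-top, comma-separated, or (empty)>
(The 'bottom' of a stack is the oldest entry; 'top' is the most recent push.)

Answer: back: HOME,P
current: V
forward: (empty)

Derivation:
After 1 (visit(X)): cur=X back=1 fwd=0
After 2 (back): cur=HOME back=0 fwd=1
After 3 (visit(F)): cur=F back=1 fwd=0
After 4 (visit(E)): cur=E back=2 fwd=0
After 5 (back): cur=F back=1 fwd=1
After 6 (visit(J)): cur=J back=2 fwd=0
After 7 (back): cur=F back=1 fwd=1
After 8 (back): cur=HOME back=0 fwd=2
After 9 (visit(P)): cur=P back=1 fwd=0
After 10 (visit(V)): cur=V back=2 fwd=0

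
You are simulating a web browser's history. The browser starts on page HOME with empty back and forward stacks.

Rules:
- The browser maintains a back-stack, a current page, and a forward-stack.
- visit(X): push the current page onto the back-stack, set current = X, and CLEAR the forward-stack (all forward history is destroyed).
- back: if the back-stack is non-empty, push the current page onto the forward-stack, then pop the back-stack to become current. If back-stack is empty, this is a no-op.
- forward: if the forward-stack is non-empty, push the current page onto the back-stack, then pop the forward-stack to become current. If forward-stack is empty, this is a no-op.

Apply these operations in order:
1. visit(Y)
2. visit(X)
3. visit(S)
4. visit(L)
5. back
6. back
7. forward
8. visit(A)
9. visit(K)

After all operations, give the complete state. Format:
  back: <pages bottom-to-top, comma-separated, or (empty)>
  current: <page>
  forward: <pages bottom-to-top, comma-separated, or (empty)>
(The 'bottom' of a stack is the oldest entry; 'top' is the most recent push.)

After 1 (visit(Y)): cur=Y back=1 fwd=0
After 2 (visit(X)): cur=X back=2 fwd=0
After 3 (visit(S)): cur=S back=3 fwd=0
After 4 (visit(L)): cur=L back=4 fwd=0
After 5 (back): cur=S back=3 fwd=1
After 6 (back): cur=X back=2 fwd=2
After 7 (forward): cur=S back=3 fwd=1
After 8 (visit(A)): cur=A back=4 fwd=0
After 9 (visit(K)): cur=K back=5 fwd=0

Answer: back: HOME,Y,X,S,A
current: K
forward: (empty)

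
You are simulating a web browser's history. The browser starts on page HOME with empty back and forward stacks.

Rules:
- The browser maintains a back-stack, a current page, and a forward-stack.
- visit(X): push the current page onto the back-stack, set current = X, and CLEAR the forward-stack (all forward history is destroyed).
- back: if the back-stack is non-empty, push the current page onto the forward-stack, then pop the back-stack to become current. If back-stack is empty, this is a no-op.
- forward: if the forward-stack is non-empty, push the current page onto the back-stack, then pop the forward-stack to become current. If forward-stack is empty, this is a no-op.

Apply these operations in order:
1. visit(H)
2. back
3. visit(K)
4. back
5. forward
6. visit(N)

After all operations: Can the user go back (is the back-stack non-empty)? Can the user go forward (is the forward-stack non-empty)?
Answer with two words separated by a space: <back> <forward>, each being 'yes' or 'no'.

Answer: yes no

Derivation:
After 1 (visit(H)): cur=H back=1 fwd=0
After 2 (back): cur=HOME back=0 fwd=1
After 3 (visit(K)): cur=K back=1 fwd=0
After 4 (back): cur=HOME back=0 fwd=1
After 5 (forward): cur=K back=1 fwd=0
After 6 (visit(N)): cur=N back=2 fwd=0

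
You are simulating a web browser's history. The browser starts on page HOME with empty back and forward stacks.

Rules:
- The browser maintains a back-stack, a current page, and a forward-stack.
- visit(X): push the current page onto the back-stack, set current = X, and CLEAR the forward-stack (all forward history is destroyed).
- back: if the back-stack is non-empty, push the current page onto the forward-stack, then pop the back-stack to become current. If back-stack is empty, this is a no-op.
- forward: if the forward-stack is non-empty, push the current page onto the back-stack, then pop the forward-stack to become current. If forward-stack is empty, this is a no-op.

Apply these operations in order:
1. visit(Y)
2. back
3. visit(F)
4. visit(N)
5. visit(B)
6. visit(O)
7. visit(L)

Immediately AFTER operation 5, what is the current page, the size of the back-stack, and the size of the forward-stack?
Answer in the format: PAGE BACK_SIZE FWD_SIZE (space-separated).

After 1 (visit(Y)): cur=Y back=1 fwd=0
After 2 (back): cur=HOME back=0 fwd=1
After 3 (visit(F)): cur=F back=1 fwd=0
After 4 (visit(N)): cur=N back=2 fwd=0
After 5 (visit(B)): cur=B back=3 fwd=0

B 3 0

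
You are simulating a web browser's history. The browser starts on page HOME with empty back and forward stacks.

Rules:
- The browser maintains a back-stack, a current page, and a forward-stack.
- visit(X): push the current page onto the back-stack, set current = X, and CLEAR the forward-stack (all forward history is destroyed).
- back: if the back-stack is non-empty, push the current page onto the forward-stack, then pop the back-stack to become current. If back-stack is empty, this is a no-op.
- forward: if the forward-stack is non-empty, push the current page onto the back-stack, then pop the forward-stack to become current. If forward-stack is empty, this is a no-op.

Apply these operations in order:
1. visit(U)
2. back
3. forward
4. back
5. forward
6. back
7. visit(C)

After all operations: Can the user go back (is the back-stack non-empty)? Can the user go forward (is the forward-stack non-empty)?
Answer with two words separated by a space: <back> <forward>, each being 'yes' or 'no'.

After 1 (visit(U)): cur=U back=1 fwd=0
After 2 (back): cur=HOME back=0 fwd=1
After 3 (forward): cur=U back=1 fwd=0
After 4 (back): cur=HOME back=0 fwd=1
After 5 (forward): cur=U back=1 fwd=0
After 6 (back): cur=HOME back=0 fwd=1
After 7 (visit(C)): cur=C back=1 fwd=0

Answer: yes no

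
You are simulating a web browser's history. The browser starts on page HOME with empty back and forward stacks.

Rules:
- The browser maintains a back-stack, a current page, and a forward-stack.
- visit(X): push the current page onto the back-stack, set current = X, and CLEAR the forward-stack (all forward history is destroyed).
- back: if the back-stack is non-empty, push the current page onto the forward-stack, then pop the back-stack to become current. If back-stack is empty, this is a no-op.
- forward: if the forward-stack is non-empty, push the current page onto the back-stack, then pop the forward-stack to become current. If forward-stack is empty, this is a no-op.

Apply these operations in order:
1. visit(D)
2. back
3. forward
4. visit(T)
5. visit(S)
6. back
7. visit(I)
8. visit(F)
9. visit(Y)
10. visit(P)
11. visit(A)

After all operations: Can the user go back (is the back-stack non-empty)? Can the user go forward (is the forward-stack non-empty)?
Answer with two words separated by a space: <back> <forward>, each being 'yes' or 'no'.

After 1 (visit(D)): cur=D back=1 fwd=0
After 2 (back): cur=HOME back=0 fwd=1
After 3 (forward): cur=D back=1 fwd=0
After 4 (visit(T)): cur=T back=2 fwd=0
After 5 (visit(S)): cur=S back=3 fwd=0
After 6 (back): cur=T back=2 fwd=1
After 7 (visit(I)): cur=I back=3 fwd=0
After 8 (visit(F)): cur=F back=4 fwd=0
After 9 (visit(Y)): cur=Y back=5 fwd=0
After 10 (visit(P)): cur=P back=6 fwd=0
After 11 (visit(A)): cur=A back=7 fwd=0

Answer: yes no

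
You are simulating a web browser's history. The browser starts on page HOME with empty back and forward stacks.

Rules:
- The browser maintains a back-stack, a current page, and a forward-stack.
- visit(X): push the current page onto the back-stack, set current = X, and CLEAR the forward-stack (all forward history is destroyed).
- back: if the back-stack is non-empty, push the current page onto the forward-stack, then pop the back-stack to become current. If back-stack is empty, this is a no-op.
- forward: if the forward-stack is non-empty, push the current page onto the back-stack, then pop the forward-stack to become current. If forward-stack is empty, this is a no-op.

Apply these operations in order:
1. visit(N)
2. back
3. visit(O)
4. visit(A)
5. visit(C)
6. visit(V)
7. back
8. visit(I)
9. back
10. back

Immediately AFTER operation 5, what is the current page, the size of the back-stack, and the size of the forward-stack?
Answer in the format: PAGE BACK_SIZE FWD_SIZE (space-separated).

After 1 (visit(N)): cur=N back=1 fwd=0
After 2 (back): cur=HOME back=0 fwd=1
After 3 (visit(O)): cur=O back=1 fwd=0
After 4 (visit(A)): cur=A back=2 fwd=0
After 5 (visit(C)): cur=C back=3 fwd=0

C 3 0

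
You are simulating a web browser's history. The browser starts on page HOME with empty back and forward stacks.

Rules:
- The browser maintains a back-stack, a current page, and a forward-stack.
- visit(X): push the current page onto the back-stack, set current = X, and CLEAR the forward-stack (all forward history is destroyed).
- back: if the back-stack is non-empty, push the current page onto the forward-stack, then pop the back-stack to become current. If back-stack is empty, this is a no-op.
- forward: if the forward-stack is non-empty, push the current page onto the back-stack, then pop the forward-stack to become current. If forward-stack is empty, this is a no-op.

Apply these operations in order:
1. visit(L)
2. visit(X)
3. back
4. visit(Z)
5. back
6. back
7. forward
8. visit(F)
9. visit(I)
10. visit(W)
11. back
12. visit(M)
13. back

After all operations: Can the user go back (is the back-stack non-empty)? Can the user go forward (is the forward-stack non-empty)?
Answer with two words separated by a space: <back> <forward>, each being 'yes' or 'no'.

Answer: yes yes

Derivation:
After 1 (visit(L)): cur=L back=1 fwd=0
After 2 (visit(X)): cur=X back=2 fwd=0
After 3 (back): cur=L back=1 fwd=1
After 4 (visit(Z)): cur=Z back=2 fwd=0
After 5 (back): cur=L back=1 fwd=1
After 6 (back): cur=HOME back=0 fwd=2
After 7 (forward): cur=L back=1 fwd=1
After 8 (visit(F)): cur=F back=2 fwd=0
After 9 (visit(I)): cur=I back=3 fwd=0
After 10 (visit(W)): cur=W back=4 fwd=0
After 11 (back): cur=I back=3 fwd=1
After 12 (visit(M)): cur=M back=4 fwd=0
After 13 (back): cur=I back=3 fwd=1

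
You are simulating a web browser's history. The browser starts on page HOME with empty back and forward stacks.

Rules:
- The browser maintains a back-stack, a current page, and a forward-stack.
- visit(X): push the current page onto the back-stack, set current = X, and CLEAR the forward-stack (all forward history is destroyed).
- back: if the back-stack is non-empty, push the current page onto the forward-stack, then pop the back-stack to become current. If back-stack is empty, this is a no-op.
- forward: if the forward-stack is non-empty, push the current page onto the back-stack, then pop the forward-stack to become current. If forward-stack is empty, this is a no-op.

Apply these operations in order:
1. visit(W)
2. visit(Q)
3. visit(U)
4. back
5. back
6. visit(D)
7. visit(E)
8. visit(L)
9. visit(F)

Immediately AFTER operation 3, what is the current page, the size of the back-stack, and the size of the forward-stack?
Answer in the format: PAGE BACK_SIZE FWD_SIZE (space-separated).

After 1 (visit(W)): cur=W back=1 fwd=0
After 2 (visit(Q)): cur=Q back=2 fwd=0
After 3 (visit(U)): cur=U back=3 fwd=0

U 3 0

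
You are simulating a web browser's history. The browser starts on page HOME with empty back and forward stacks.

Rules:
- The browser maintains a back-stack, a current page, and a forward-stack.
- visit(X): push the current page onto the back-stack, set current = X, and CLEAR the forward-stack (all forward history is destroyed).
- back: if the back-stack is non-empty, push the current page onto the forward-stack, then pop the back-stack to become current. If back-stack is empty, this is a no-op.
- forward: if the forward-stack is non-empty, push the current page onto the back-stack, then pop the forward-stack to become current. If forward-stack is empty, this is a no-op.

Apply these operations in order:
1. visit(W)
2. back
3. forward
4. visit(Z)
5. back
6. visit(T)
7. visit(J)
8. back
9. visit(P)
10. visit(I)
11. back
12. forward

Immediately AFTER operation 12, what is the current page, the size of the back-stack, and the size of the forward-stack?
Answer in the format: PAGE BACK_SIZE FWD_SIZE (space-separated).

After 1 (visit(W)): cur=W back=1 fwd=0
After 2 (back): cur=HOME back=0 fwd=1
After 3 (forward): cur=W back=1 fwd=0
After 4 (visit(Z)): cur=Z back=2 fwd=0
After 5 (back): cur=W back=1 fwd=1
After 6 (visit(T)): cur=T back=2 fwd=0
After 7 (visit(J)): cur=J back=3 fwd=0
After 8 (back): cur=T back=2 fwd=1
After 9 (visit(P)): cur=P back=3 fwd=0
After 10 (visit(I)): cur=I back=4 fwd=0
After 11 (back): cur=P back=3 fwd=1
After 12 (forward): cur=I back=4 fwd=0

I 4 0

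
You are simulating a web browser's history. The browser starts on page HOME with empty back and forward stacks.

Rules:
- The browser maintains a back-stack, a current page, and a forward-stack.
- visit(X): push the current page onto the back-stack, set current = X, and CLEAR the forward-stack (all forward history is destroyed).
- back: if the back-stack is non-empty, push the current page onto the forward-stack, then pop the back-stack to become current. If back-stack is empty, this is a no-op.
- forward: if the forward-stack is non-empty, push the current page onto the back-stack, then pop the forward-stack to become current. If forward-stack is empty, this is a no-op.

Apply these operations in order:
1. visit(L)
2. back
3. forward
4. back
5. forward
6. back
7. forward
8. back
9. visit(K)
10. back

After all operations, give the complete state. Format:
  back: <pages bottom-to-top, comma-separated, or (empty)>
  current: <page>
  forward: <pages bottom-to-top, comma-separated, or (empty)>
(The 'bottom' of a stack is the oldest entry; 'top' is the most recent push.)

Answer: back: (empty)
current: HOME
forward: K

Derivation:
After 1 (visit(L)): cur=L back=1 fwd=0
After 2 (back): cur=HOME back=0 fwd=1
After 3 (forward): cur=L back=1 fwd=0
After 4 (back): cur=HOME back=0 fwd=1
After 5 (forward): cur=L back=1 fwd=0
After 6 (back): cur=HOME back=0 fwd=1
After 7 (forward): cur=L back=1 fwd=0
After 8 (back): cur=HOME back=0 fwd=1
After 9 (visit(K)): cur=K back=1 fwd=0
After 10 (back): cur=HOME back=0 fwd=1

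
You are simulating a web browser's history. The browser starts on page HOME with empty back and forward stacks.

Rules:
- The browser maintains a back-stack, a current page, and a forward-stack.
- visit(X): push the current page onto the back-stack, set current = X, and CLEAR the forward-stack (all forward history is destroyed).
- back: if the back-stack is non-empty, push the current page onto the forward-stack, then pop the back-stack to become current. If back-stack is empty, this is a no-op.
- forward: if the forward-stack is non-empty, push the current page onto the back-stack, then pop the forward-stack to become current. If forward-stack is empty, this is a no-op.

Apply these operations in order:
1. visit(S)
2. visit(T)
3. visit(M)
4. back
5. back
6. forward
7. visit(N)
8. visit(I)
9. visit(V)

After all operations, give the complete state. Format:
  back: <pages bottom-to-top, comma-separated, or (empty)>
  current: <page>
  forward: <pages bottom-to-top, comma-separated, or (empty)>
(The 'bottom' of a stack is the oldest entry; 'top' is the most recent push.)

After 1 (visit(S)): cur=S back=1 fwd=0
After 2 (visit(T)): cur=T back=2 fwd=0
After 3 (visit(M)): cur=M back=3 fwd=0
After 4 (back): cur=T back=2 fwd=1
After 5 (back): cur=S back=1 fwd=2
After 6 (forward): cur=T back=2 fwd=1
After 7 (visit(N)): cur=N back=3 fwd=0
After 8 (visit(I)): cur=I back=4 fwd=0
After 9 (visit(V)): cur=V back=5 fwd=0

Answer: back: HOME,S,T,N,I
current: V
forward: (empty)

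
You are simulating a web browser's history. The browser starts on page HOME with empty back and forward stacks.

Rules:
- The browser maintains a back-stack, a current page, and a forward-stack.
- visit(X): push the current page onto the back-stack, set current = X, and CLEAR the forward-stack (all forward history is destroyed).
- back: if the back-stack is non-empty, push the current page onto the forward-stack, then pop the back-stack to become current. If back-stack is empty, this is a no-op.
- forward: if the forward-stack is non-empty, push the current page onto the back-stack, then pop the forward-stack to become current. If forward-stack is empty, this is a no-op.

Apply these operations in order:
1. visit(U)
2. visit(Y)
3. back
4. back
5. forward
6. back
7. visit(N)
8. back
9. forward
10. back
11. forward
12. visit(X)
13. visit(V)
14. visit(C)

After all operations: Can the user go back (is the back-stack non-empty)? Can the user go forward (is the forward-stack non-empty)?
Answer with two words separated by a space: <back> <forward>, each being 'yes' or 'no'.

Answer: yes no

Derivation:
After 1 (visit(U)): cur=U back=1 fwd=0
After 2 (visit(Y)): cur=Y back=2 fwd=0
After 3 (back): cur=U back=1 fwd=1
After 4 (back): cur=HOME back=0 fwd=2
After 5 (forward): cur=U back=1 fwd=1
After 6 (back): cur=HOME back=0 fwd=2
After 7 (visit(N)): cur=N back=1 fwd=0
After 8 (back): cur=HOME back=0 fwd=1
After 9 (forward): cur=N back=1 fwd=0
After 10 (back): cur=HOME back=0 fwd=1
After 11 (forward): cur=N back=1 fwd=0
After 12 (visit(X)): cur=X back=2 fwd=0
After 13 (visit(V)): cur=V back=3 fwd=0
After 14 (visit(C)): cur=C back=4 fwd=0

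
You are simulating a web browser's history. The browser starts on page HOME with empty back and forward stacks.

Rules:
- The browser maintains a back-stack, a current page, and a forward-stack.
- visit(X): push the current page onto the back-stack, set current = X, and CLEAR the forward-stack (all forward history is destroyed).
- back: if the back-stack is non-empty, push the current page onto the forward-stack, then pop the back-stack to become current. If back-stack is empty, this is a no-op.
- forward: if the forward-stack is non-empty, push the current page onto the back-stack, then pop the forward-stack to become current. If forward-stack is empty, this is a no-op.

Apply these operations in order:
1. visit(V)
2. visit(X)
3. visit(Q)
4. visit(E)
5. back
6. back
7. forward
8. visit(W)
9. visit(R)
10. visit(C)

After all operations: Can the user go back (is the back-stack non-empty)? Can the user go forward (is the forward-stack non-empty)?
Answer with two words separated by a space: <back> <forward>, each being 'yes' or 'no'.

Answer: yes no

Derivation:
After 1 (visit(V)): cur=V back=1 fwd=0
After 2 (visit(X)): cur=X back=2 fwd=0
After 3 (visit(Q)): cur=Q back=3 fwd=0
After 4 (visit(E)): cur=E back=4 fwd=0
After 5 (back): cur=Q back=3 fwd=1
After 6 (back): cur=X back=2 fwd=2
After 7 (forward): cur=Q back=3 fwd=1
After 8 (visit(W)): cur=W back=4 fwd=0
After 9 (visit(R)): cur=R back=5 fwd=0
After 10 (visit(C)): cur=C back=6 fwd=0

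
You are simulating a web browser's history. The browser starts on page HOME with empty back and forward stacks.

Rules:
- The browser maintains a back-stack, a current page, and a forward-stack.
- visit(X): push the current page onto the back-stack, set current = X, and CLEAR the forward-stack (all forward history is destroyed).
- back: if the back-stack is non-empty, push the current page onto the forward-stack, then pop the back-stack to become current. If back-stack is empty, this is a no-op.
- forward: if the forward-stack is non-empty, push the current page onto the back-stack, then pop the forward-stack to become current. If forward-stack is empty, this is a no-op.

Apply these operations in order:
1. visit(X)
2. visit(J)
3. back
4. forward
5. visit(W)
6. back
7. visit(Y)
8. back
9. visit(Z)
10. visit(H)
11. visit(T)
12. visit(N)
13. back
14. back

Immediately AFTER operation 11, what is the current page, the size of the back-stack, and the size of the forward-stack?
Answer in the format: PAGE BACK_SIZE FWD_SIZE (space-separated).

After 1 (visit(X)): cur=X back=1 fwd=0
After 2 (visit(J)): cur=J back=2 fwd=0
After 3 (back): cur=X back=1 fwd=1
After 4 (forward): cur=J back=2 fwd=0
After 5 (visit(W)): cur=W back=3 fwd=0
After 6 (back): cur=J back=2 fwd=1
After 7 (visit(Y)): cur=Y back=3 fwd=0
After 8 (back): cur=J back=2 fwd=1
After 9 (visit(Z)): cur=Z back=3 fwd=0
After 10 (visit(H)): cur=H back=4 fwd=0
After 11 (visit(T)): cur=T back=5 fwd=0

T 5 0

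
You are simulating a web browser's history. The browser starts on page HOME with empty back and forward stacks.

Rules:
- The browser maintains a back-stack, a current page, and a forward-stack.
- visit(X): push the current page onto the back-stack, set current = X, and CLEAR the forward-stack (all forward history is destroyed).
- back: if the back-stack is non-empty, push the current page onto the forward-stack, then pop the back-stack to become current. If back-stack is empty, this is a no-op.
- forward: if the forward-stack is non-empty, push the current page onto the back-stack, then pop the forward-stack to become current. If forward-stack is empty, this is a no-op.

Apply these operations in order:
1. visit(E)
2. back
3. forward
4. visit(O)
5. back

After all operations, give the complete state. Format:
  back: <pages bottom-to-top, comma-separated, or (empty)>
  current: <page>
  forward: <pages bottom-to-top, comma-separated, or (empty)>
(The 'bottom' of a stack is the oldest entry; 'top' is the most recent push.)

Answer: back: HOME
current: E
forward: O

Derivation:
After 1 (visit(E)): cur=E back=1 fwd=0
After 2 (back): cur=HOME back=0 fwd=1
After 3 (forward): cur=E back=1 fwd=0
After 4 (visit(O)): cur=O back=2 fwd=0
After 5 (back): cur=E back=1 fwd=1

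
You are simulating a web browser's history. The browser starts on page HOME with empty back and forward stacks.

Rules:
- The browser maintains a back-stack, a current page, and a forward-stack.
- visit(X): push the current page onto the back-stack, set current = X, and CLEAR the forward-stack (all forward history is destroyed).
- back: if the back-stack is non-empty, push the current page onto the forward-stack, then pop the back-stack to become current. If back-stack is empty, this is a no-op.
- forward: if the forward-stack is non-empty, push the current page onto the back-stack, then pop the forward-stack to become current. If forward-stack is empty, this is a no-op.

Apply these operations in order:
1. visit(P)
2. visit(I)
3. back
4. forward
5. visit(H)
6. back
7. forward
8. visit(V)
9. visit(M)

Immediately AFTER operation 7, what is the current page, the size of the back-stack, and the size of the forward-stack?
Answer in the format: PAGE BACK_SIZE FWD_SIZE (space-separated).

After 1 (visit(P)): cur=P back=1 fwd=0
After 2 (visit(I)): cur=I back=2 fwd=0
After 3 (back): cur=P back=1 fwd=1
After 4 (forward): cur=I back=2 fwd=0
After 5 (visit(H)): cur=H back=3 fwd=0
After 6 (back): cur=I back=2 fwd=1
After 7 (forward): cur=H back=3 fwd=0

H 3 0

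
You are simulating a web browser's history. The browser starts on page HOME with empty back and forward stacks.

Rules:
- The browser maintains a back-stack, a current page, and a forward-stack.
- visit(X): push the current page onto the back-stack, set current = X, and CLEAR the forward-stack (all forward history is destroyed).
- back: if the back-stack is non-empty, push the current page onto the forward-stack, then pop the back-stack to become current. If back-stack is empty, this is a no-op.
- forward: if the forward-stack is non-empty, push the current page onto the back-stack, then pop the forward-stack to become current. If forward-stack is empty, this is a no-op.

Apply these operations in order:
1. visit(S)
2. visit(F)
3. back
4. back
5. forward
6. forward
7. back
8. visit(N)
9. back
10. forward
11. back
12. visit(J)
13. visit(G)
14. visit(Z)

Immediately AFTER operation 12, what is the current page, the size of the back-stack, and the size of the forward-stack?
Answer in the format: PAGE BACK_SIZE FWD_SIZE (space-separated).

After 1 (visit(S)): cur=S back=1 fwd=0
After 2 (visit(F)): cur=F back=2 fwd=0
After 3 (back): cur=S back=1 fwd=1
After 4 (back): cur=HOME back=0 fwd=2
After 5 (forward): cur=S back=1 fwd=1
After 6 (forward): cur=F back=2 fwd=0
After 7 (back): cur=S back=1 fwd=1
After 8 (visit(N)): cur=N back=2 fwd=0
After 9 (back): cur=S back=1 fwd=1
After 10 (forward): cur=N back=2 fwd=0
After 11 (back): cur=S back=1 fwd=1
After 12 (visit(J)): cur=J back=2 fwd=0

J 2 0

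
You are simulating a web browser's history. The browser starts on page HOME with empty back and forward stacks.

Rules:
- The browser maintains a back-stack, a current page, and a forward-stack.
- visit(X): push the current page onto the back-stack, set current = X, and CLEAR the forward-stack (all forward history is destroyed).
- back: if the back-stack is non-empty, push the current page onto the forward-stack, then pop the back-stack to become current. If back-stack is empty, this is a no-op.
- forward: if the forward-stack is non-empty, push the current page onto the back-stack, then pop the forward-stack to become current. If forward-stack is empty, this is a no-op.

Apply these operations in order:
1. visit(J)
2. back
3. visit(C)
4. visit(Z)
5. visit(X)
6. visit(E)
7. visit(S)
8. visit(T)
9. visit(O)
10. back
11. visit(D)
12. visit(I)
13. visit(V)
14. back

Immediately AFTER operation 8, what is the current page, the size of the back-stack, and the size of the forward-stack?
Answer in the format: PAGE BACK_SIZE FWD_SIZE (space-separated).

After 1 (visit(J)): cur=J back=1 fwd=0
After 2 (back): cur=HOME back=0 fwd=1
After 3 (visit(C)): cur=C back=1 fwd=0
After 4 (visit(Z)): cur=Z back=2 fwd=0
After 5 (visit(X)): cur=X back=3 fwd=0
After 6 (visit(E)): cur=E back=4 fwd=0
After 7 (visit(S)): cur=S back=5 fwd=0
After 8 (visit(T)): cur=T back=6 fwd=0

T 6 0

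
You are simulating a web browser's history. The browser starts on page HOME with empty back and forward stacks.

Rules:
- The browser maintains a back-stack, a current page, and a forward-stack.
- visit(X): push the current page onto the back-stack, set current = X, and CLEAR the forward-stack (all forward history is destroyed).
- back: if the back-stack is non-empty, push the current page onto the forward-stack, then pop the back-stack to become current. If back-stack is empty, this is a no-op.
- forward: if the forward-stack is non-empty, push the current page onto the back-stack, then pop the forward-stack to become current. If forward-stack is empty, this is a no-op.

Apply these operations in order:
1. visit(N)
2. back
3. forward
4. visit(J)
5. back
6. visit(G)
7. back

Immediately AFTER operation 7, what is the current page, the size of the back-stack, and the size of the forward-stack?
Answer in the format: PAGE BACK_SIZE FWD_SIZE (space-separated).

After 1 (visit(N)): cur=N back=1 fwd=0
After 2 (back): cur=HOME back=0 fwd=1
After 3 (forward): cur=N back=1 fwd=0
After 4 (visit(J)): cur=J back=2 fwd=0
After 5 (back): cur=N back=1 fwd=1
After 6 (visit(G)): cur=G back=2 fwd=0
After 7 (back): cur=N back=1 fwd=1

N 1 1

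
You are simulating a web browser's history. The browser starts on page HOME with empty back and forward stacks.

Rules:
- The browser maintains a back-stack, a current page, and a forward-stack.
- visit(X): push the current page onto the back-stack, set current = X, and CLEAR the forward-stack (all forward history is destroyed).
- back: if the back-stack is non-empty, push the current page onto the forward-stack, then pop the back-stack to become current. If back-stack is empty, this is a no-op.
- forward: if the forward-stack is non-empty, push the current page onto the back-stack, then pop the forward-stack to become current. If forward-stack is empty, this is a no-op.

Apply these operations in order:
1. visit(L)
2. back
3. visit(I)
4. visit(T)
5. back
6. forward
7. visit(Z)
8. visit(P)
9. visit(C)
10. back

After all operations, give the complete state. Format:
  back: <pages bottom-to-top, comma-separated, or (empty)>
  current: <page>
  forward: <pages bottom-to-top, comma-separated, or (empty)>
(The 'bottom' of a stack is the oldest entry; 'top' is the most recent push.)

After 1 (visit(L)): cur=L back=1 fwd=0
After 2 (back): cur=HOME back=0 fwd=1
After 3 (visit(I)): cur=I back=1 fwd=0
After 4 (visit(T)): cur=T back=2 fwd=0
After 5 (back): cur=I back=1 fwd=1
After 6 (forward): cur=T back=2 fwd=0
After 7 (visit(Z)): cur=Z back=3 fwd=0
After 8 (visit(P)): cur=P back=4 fwd=0
After 9 (visit(C)): cur=C back=5 fwd=0
After 10 (back): cur=P back=4 fwd=1

Answer: back: HOME,I,T,Z
current: P
forward: C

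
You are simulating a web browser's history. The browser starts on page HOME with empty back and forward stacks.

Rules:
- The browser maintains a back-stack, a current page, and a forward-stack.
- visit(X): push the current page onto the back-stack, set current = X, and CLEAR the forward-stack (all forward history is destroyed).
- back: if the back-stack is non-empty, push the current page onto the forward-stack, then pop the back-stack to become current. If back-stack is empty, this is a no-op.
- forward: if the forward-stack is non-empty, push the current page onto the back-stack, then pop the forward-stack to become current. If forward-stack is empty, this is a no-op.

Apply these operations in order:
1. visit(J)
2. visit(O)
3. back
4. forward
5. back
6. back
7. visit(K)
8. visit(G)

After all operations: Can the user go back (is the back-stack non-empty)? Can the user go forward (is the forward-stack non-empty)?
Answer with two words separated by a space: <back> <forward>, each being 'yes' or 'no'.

After 1 (visit(J)): cur=J back=1 fwd=0
After 2 (visit(O)): cur=O back=2 fwd=0
After 3 (back): cur=J back=1 fwd=1
After 4 (forward): cur=O back=2 fwd=0
After 5 (back): cur=J back=1 fwd=1
After 6 (back): cur=HOME back=0 fwd=2
After 7 (visit(K)): cur=K back=1 fwd=0
After 8 (visit(G)): cur=G back=2 fwd=0

Answer: yes no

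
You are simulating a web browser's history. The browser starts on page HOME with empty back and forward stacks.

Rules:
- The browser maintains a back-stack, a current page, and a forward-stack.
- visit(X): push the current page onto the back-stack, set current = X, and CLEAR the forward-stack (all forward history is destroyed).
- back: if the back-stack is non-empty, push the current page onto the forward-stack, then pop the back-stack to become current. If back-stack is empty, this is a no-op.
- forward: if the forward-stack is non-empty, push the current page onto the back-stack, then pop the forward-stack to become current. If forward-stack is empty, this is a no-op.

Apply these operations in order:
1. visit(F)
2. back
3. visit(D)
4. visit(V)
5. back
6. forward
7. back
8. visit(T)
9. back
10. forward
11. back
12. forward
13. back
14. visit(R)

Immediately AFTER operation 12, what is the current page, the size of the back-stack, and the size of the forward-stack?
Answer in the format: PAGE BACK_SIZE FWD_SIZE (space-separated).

After 1 (visit(F)): cur=F back=1 fwd=0
After 2 (back): cur=HOME back=0 fwd=1
After 3 (visit(D)): cur=D back=1 fwd=0
After 4 (visit(V)): cur=V back=2 fwd=0
After 5 (back): cur=D back=1 fwd=1
After 6 (forward): cur=V back=2 fwd=0
After 7 (back): cur=D back=1 fwd=1
After 8 (visit(T)): cur=T back=2 fwd=0
After 9 (back): cur=D back=1 fwd=1
After 10 (forward): cur=T back=2 fwd=0
After 11 (back): cur=D back=1 fwd=1
After 12 (forward): cur=T back=2 fwd=0

T 2 0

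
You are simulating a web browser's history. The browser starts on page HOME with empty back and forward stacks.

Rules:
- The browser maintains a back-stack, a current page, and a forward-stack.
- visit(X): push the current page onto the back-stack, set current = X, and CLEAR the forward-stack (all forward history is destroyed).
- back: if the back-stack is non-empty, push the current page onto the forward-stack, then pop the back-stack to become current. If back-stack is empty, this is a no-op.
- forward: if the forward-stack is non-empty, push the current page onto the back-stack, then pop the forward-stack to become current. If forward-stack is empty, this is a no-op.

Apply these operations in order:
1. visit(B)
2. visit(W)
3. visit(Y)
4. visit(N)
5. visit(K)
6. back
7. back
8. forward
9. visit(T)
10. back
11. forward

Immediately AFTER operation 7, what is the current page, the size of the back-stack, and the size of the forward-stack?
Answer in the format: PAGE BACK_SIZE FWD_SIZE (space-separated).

After 1 (visit(B)): cur=B back=1 fwd=0
After 2 (visit(W)): cur=W back=2 fwd=0
After 3 (visit(Y)): cur=Y back=3 fwd=0
After 4 (visit(N)): cur=N back=4 fwd=0
After 5 (visit(K)): cur=K back=5 fwd=0
After 6 (back): cur=N back=4 fwd=1
After 7 (back): cur=Y back=3 fwd=2

Y 3 2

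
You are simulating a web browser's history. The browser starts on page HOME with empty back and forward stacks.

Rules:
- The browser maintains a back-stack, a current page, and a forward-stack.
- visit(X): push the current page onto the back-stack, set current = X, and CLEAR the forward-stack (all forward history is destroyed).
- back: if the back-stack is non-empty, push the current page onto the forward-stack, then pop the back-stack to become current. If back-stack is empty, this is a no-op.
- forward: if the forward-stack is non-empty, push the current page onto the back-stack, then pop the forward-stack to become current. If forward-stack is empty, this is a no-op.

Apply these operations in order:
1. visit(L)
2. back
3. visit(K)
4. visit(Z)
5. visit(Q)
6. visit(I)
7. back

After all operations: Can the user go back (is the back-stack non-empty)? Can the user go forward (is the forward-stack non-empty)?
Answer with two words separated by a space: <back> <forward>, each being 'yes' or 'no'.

Answer: yes yes

Derivation:
After 1 (visit(L)): cur=L back=1 fwd=0
After 2 (back): cur=HOME back=0 fwd=1
After 3 (visit(K)): cur=K back=1 fwd=0
After 4 (visit(Z)): cur=Z back=2 fwd=0
After 5 (visit(Q)): cur=Q back=3 fwd=0
After 6 (visit(I)): cur=I back=4 fwd=0
After 7 (back): cur=Q back=3 fwd=1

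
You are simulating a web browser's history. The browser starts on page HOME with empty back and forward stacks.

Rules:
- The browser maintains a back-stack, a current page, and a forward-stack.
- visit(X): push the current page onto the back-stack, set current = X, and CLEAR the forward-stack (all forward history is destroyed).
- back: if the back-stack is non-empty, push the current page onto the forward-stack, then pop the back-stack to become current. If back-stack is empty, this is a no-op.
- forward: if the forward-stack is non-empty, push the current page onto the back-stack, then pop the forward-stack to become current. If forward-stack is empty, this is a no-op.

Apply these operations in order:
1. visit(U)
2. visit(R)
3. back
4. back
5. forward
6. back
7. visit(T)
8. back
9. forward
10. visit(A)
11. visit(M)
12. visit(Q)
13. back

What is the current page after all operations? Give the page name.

Answer: M

Derivation:
After 1 (visit(U)): cur=U back=1 fwd=0
After 2 (visit(R)): cur=R back=2 fwd=0
After 3 (back): cur=U back=1 fwd=1
After 4 (back): cur=HOME back=0 fwd=2
After 5 (forward): cur=U back=1 fwd=1
After 6 (back): cur=HOME back=0 fwd=2
After 7 (visit(T)): cur=T back=1 fwd=0
After 8 (back): cur=HOME back=0 fwd=1
After 9 (forward): cur=T back=1 fwd=0
After 10 (visit(A)): cur=A back=2 fwd=0
After 11 (visit(M)): cur=M back=3 fwd=0
After 12 (visit(Q)): cur=Q back=4 fwd=0
After 13 (back): cur=M back=3 fwd=1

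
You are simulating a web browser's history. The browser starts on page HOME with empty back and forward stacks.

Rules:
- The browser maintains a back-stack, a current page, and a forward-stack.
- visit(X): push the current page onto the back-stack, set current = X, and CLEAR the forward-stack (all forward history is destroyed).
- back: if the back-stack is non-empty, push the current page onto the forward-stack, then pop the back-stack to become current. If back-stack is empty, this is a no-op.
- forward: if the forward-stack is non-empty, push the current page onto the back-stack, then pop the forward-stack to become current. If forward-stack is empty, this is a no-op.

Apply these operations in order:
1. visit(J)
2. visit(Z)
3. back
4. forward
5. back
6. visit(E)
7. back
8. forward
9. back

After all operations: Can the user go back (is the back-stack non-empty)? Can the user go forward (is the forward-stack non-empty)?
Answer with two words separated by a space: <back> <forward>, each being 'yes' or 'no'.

Answer: yes yes

Derivation:
After 1 (visit(J)): cur=J back=1 fwd=0
After 2 (visit(Z)): cur=Z back=2 fwd=0
After 3 (back): cur=J back=1 fwd=1
After 4 (forward): cur=Z back=2 fwd=0
After 5 (back): cur=J back=1 fwd=1
After 6 (visit(E)): cur=E back=2 fwd=0
After 7 (back): cur=J back=1 fwd=1
After 8 (forward): cur=E back=2 fwd=0
After 9 (back): cur=J back=1 fwd=1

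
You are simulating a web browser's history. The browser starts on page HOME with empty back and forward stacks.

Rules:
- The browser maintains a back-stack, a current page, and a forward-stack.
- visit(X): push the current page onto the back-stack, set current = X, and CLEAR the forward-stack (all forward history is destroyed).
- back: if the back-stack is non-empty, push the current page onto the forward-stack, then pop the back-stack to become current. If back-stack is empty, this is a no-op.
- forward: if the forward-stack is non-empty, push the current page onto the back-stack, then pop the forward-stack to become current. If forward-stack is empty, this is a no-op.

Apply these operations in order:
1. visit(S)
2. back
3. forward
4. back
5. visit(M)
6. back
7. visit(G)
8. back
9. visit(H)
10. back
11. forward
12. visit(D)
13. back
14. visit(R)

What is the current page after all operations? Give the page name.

Answer: R

Derivation:
After 1 (visit(S)): cur=S back=1 fwd=0
After 2 (back): cur=HOME back=0 fwd=1
After 3 (forward): cur=S back=1 fwd=0
After 4 (back): cur=HOME back=0 fwd=1
After 5 (visit(M)): cur=M back=1 fwd=0
After 6 (back): cur=HOME back=0 fwd=1
After 7 (visit(G)): cur=G back=1 fwd=0
After 8 (back): cur=HOME back=0 fwd=1
After 9 (visit(H)): cur=H back=1 fwd=0
After 10 (back): cur=HOME back=0 fwd=1
After 11 (forward): cur=H back=1 fwd=0
After 12 (visit(D)): cur=D back=2 fwd=0
After 13 (back): cur=H back=1 fwd=1
After 14 (visit(R)): cur=R back=2 fwd=0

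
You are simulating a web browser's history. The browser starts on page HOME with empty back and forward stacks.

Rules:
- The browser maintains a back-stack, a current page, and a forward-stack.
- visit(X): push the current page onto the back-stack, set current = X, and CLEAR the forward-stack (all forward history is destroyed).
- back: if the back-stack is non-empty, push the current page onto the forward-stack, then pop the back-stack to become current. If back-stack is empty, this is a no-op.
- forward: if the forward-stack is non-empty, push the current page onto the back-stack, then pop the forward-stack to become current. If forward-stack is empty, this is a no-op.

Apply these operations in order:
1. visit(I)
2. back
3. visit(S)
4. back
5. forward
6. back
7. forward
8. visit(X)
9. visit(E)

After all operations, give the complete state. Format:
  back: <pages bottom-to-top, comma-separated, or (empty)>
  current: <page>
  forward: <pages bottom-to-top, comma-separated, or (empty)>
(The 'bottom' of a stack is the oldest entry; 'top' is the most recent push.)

Answer: back: HOME,S,X
current: E
forward: (empty)

Derivation:
After 1 (visit(I)): cur=I back=1 fwd=0
After 2 (back): cur=HOME back=0 fwd=1
After 3 (visit(S)): cur=S back=1 fwd=0
After 4 (back): cur=HOME back=0 fwd=1
After 5 (forward): cur=S back=1 fwd=0
After 6 (back): cur=HOME back=0 fwd=1
After 7 (forward): cur=S back=1 fwd=0
After 8 (visit(X)): cur=X back=2 fwd=0
After 9 (visit(E)): cur=E back=3 fwd=0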